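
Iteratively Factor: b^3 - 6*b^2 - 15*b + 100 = (b - 5)*(b^2 - b - 20) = (b - 5)^2*(b + 4)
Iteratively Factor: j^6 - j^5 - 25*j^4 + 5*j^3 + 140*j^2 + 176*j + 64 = (j + 1)*(j^5 - 2*j^4 - 23*j^3 + 28*j^2 + 112*j + 64) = (j - 4)*(j + 1)*(j^4 + 2*j^3 - 15*j^2 - 32*j - 16) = (j - 4)*(j + 1)^2*(j^3 + j^2 - 16*j - 16) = (j - 4)^2*(j + 1)^2*(j^2 + 5*j + 4) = (j - 4)^2*(j + 1)^2*(j + 4)*(j + 1)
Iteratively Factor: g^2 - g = (g)*(g - 1)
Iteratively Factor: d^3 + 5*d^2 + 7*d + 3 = (d + 3)*(d^2 + 2*d + 1) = (d + 1)*(d + 3)*(d + 1)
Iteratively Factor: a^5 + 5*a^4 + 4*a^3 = (a)*(a^4 + 5*a^3 + 4*a^2) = a*(a + 4)*(a^3 + a^2) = a^2*(a + 4)*(a^2 + a) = a^3*(a + 4)*(a + 1)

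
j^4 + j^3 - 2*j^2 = j^2*(j - 1)*(j + 2)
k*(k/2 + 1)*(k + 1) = k^3/2 + 3*k^2/2 + k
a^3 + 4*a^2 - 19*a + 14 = (a - 2)*(a - 1)*(a + 7)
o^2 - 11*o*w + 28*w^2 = (o - 7*w)*(o - 4*w)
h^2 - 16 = (h - 4)*(h + 4)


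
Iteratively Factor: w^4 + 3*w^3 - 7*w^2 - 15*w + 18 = (w + 3)*(w^3 - 7*w + 6) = (w - 1)*(w + 3)*(w^2 + w - 6) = (w - 1)*(w + 3)^2*(w - 2)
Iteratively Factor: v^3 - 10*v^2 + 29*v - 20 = (v - 4)*(v^2 - 6*v + 5) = (v - 5)*(v - 4)*(v - 1)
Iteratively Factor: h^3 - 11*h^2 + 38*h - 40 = (h - 4)*(h^2 - 7*h + 10) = (h - 5)*(h - 4)*(h - 2)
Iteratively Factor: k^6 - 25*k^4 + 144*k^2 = (k - 4)*(k^5 + 4*k^4 - 9*k^3 - 36*k^2) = k*(k - 4)*(k^4 + 4*k^3 - 9*k^2 - 36*k) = k*(k - 4)*(k + 3)*(k^3 + k^2 - 12*k) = k^2*(k - 4)*(k + 3)*(k^2 + k - 12) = k^2*(k - 4)*(k - 3)*(k + 3)*(k + 4)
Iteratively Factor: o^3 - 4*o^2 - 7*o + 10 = (o + 2)*(o^2 - 6*o + 5) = (o - 1)*(o + 2)*(o - 5)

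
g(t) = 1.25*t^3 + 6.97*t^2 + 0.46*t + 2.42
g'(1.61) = 32.62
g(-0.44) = 3.46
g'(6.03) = 220.87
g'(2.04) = 44.50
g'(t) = 3.75*t^2 + 13.94*t + 0.46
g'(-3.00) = -7.61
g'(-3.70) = 0.22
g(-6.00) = -19.42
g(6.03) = 532.70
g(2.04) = 42.98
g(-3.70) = 32.82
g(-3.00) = 30.02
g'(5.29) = 179.14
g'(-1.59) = -12.22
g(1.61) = 26.44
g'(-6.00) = 51.82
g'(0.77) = 13.42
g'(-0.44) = -4.95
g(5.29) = 384.95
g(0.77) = 7.48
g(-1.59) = 14.28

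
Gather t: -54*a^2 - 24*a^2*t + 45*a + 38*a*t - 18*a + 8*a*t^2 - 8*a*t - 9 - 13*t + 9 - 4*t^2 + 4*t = -54*a^2 + 27*a + t^2*(8*a - 4) + t*(-24*a^2 + 30*a - 9)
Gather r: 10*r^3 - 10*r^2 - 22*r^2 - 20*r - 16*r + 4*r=10*r^3 - 32*r^2 - 32*r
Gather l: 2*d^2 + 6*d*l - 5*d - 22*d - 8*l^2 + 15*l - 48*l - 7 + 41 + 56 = 2*d^2 - 27*d - 8*l^2 + l*(6*d - 33) + 90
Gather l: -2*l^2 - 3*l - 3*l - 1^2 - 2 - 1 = -2*l^2 - 6*l - 4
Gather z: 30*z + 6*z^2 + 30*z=6*z^2 + 60*z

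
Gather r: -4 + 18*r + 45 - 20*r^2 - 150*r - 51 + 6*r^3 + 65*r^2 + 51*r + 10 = 6*r^3 + 45*r^2 - 81*r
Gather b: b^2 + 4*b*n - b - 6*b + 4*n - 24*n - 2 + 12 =b^2 + b*(4*n - 7) - 20*n + 10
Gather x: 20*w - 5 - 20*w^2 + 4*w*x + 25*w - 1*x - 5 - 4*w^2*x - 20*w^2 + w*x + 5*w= -40*w^2 + 50*w + x*(-4*w^2 + 5*w - 1) - 10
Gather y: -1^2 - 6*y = -6*y - 1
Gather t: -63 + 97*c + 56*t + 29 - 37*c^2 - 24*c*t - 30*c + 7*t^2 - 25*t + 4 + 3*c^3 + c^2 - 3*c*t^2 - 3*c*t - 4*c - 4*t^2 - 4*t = 3*c^3 - 36*c^2 + 63*c + t^2*(3 - 3*c) + t*(27 - 27*c) - 30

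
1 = 1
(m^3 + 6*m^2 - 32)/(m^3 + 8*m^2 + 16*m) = (m - 2)/m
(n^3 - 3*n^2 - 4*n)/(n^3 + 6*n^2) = (n^2 - 3*n - 4)/(n*(n + 6))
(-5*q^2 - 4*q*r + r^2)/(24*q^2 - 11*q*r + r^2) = (-5*q^2 - 4*q*r + r^2)/(24*q^2 - 11*q*r + r^2)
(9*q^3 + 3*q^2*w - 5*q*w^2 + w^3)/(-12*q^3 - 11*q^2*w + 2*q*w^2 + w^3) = (-3*q + w)/(4*q + w)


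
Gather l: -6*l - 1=-6*l - 1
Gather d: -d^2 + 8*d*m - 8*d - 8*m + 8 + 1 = -d^2 + d*(8*m - 8) - 8*m + 9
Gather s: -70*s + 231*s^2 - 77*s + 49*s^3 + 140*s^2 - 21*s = 49*s^3 + 371*s^2 - 168*s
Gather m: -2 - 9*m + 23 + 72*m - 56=63*m - 35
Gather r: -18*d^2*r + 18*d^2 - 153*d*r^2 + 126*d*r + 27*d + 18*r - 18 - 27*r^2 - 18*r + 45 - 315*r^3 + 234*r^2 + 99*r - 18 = 18*d^2 + 27*d - 315*r^3 + r^2*(207 - 153*d) + r*(-18*d^2 + 126*d + 99) + 9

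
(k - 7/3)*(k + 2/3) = k^2 - 5*k/3 - 14/9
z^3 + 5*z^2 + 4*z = z*(z + 1)*(z + 4)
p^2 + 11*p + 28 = (p + 4)*(p + 7)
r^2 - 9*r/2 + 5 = (r - 5/2)*(r - 2)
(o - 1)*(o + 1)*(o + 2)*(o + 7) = o^4 + 9*o^3 + 13*o^2 - 9*o - 14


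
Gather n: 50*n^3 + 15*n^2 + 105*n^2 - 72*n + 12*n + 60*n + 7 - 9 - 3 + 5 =50*n^3 + 120*n^2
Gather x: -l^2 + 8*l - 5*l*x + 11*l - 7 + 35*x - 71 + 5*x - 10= -l^2 + 19*l + x*(40 - 5*l) - 88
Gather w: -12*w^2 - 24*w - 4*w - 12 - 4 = -12*w^2 - 28*w - 16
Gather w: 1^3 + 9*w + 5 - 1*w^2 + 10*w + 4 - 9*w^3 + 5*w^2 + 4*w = -9*w^3 + 4*w^2 + 23*w + 10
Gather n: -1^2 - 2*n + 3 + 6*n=4*n + 2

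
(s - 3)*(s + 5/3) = s^2 - 4*s/3 - 5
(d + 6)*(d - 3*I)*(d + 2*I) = d^3 + 6*d^2 - I*d^2 + 6*d - 6*I*d + 36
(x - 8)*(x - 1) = x^2 - 9*x + 8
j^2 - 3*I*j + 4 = (j - 4*I)*(j + I)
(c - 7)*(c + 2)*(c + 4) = c^3 - c^2 - 34*c - 56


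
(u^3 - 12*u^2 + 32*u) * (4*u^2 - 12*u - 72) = 4*u^5 - 60*u^4 + 200*u^3 + 480*u^2 - 2304*u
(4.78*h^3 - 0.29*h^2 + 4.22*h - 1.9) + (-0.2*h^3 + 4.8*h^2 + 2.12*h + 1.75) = 4.58*h^3 + 4.51*h^2 + 6.34*h - 0.15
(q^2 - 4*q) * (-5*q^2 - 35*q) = -5*q^4 - 15*q^3 + 140*q^2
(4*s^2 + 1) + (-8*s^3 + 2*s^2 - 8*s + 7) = -8*s^3 + 6*s^2 - 8*s + 8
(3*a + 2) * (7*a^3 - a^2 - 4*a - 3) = 21*a^4 + 11*a^3 - 14*a^2 - 17*a - 6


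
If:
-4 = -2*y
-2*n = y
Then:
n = -1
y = 2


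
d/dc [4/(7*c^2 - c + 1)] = 4*(1 - 14*c)/(7*c^2 - c + 1)^2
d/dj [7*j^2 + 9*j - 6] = 14*j + 9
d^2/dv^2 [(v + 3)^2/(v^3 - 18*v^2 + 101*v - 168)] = 2*(v^6 + 18*v^5 - 573*v^4 + 3036*v^3 + 8451*v^2 - 98982*v + 194625)/(v^9 - 54*v^8 + 1275*v^7 - 17244*v^6 + 146919*v^5 - 815958*v^4 + 2947517*v^3 - 6665400*v^2 + 8551872*v - 4741632)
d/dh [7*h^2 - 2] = 14*h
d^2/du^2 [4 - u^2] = -2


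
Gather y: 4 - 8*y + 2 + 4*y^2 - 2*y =4*y^2 - 10*y + 6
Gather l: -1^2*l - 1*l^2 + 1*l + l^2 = 0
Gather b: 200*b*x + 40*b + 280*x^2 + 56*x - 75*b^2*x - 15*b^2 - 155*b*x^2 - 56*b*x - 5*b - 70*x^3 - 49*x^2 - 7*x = b^2*(-75*x - 15) + b*(-155*x^2 + 144*x + 35) - 70*x^3 + 231*x^2 + 49*x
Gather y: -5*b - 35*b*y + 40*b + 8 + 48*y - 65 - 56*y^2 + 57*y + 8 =35*b - 56*y^2 + y*(105 - 35*b) - 49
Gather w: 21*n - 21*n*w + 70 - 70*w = 21*n + w*(-21*n - 70) + 70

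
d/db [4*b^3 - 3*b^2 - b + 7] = 12*b^2 - 6*b - 1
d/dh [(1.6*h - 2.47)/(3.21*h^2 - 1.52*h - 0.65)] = (-5.136*h^2 + 15.8574*h - 4.7944)/(10.3041*h^4 - 9.7584*h^3 - 1.8626*h^2 + 1.976*h + 0.4225)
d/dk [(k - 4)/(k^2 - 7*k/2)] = 4*(-k^2 + 8*k - 14)/(k^2*(4*k^2 - 28*k + 49))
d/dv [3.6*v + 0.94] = 3.60000000000000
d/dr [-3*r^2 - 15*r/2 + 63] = -6*r - 15/2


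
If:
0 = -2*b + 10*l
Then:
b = 5*l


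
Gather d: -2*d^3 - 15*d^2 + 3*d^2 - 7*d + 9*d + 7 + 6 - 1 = -2*d^3 - 12*d^2 + 2*d + 12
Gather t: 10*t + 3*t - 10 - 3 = 13*t - 13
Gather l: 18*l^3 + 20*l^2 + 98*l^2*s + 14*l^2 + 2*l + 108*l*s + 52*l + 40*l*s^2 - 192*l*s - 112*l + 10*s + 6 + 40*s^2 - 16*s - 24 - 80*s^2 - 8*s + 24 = 18*l^3 + l^2*(98*s + 34) + l*(40*s^2 - 84*s - 58) - 40*s^2 - 14*s + 6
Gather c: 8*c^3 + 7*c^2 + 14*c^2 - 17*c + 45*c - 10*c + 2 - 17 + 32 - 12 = 8*c^3 + 21*c^2 + 18*c + 5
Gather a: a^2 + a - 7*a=a^2 - 6*a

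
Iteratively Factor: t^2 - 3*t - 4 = (t - 4)*(t + 1)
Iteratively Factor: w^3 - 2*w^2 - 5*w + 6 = (w - 1)*(w^2 - w - 6) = (w - 3)*(w - 1)*(w + 2)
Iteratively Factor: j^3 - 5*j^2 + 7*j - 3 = (j - 1)*(j^2 - 4*j + 3) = (j - 1)^2*(j - 3)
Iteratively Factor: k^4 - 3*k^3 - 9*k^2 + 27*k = (k - 3)*(k^3 - 9*k) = k*(k - 3)*(k^2 - 9) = k*(k - 3)*(k + 3)*(k - 3)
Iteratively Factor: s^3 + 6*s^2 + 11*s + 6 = (s + 1)*(s^2 + 5*s + 6) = (s + 1)*(s + 2)*(s + 3)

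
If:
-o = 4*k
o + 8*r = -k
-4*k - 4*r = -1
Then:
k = 2/11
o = -8/11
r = 3/44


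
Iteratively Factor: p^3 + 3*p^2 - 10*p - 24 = (p - 3)*(p^2 + 6*p + 8) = (p - 3)*(p + 2)*(p + 4)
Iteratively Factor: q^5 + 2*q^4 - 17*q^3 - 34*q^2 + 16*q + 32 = (q + 1)*(q^4 + q^3 - 18*q^2 - 16*q + 32) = (q - 4)*(q + 1)*(q^3 + 5*q^2 + 2*q - 8) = (q - 4)*(q + 1)*(q + 2)*(q^2 + 3*q - 4) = (q - 4)*(q - 1)*(q + 1)*(q + 2)*(q + 4)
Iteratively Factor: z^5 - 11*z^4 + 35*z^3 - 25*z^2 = (z - 5)*(z^4 - 6*z^3 + 5*z^2) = (z - 5)^2*(z^3 - z^2) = z*(z - 5)^2*(z^2 - z) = z^2*(z - 5)^2*(z - 1)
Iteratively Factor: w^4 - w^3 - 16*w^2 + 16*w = (w - 4)*(w^3 + 3*w^2 - 4*w) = w*(w - 4)*(w^2 + 3*w - 4) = w*(w - 4)*(w - 1)*(w + 4)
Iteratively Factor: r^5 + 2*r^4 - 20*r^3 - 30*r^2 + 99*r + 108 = (r + 1)*(r^4 + r^3 - 21*r^2 - 9*r + 108) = (r - 3)*(r + 1)*(r^3 + 4*r^2 - 9*r - 36) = (r - 3)*(r + 1)*(r + 3)*(r^2 + r - 12) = (r - 3)*(r + 1)*(r + 3)*(r + 4)*(r - 3)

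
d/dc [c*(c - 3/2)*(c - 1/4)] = 3*c^2 - 7*c/2 + 3/8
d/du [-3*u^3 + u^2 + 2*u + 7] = -9*u^2 + 2*u + 2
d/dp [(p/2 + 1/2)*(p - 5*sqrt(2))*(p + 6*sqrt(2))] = 3*p^2/2 + p + sqrt(2)*p - 30 + sqrt(2)/2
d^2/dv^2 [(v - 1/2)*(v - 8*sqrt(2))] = 2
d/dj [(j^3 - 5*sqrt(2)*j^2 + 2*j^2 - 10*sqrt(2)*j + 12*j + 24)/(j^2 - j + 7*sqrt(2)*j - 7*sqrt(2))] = (j^4 - 2*j^3 + 14*sqrt(2)*j^3 - 84*j^2 + 8*sqrt(2)*j^2 - 28*sqrt(2)*j + 92*j - 252*sqrt(2) + 164)/(j^4 - 2*j^3 + 14*sqrt(2)*j^3 - 28*sqrt(2)*j^2 + 99*j^2 - 196*j + 14*sqrt(2)*j + 98)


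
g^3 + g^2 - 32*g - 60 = (g - 6)*(g + 2)*(g + 5)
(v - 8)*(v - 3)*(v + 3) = v^3 - 8*v^2 - 9*v + 72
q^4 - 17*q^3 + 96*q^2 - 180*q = q*(q - 6)^2*(q - 5)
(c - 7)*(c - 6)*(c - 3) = c^3 - 16*c^2 + 81*c - 126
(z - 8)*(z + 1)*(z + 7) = z^3 - 57*z - 56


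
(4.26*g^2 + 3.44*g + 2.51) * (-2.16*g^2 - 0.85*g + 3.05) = -9.2016*g^4 - 11.0514*g^3 + 4.6474*g^2 + 8.3585*g + 7.6555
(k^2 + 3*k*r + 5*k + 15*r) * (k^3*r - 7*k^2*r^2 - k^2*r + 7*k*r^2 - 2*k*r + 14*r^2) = k^5*r - 4*k^4*r^2 + 4*k^4*r - 21*k^3*r^3 - 16*k^3*r^2 - 7*k^3*r - 84*k^2*r^3 + 28*k^2*r^2 - 10*k^2*r + 147*k*r^3 + 40*k*r^2 + 210*r^3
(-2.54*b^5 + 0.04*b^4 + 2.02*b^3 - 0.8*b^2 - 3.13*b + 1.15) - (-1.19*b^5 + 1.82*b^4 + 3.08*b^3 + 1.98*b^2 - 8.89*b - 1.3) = -1.35*b^5 - 1.78*b^4 - 1.06*b^3 - 2.78*b^2 + 5.76*b + 2.45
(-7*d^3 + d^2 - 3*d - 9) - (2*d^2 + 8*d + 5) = -7*d^3 - d^2 - 11*d - 14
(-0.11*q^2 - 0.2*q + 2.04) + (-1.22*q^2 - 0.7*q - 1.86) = -1.33*q^2 - 0.9*q + 0.18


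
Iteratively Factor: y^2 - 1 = (y - 1)*(y + 1)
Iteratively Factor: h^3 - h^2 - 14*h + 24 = (h - 2)*(h^2 + h - 12) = (h - 2)*(h + 4)*(h - 3)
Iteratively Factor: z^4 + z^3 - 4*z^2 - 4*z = (z - 2)*(z^3 + 3*z^2 + 2*z) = (z - 2)*(z + 2)*(z^2 + z) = (z - 2)*(z + 1)*(z + 2)*(z)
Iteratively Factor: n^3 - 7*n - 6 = (n + 1)*(n^2 - n - 6) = (n - 3)*(n + 1)*(n + 2)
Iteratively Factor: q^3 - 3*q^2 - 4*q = (q)*(q^2 - 3*q - 4) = q*(q - 4)*(q + 1)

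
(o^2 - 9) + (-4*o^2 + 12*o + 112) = -3*o^2 + 12*o + 103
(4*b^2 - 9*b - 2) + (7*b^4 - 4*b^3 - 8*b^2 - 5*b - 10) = 7*b^4 - 4*b^3 - 4*b^2 - 14*b - 12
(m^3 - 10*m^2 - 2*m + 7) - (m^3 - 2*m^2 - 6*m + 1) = -8*m^2 + 4*m + 6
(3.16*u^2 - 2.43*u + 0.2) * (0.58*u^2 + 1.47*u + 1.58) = 1.8328*u^4 + 3.2358*u^3 + 1.5367*u^2 - 3.5454*u + 0.316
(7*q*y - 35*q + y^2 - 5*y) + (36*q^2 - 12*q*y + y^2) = 36*q^2 - 5*q*y - 35*q + 2*y^2 - 5*y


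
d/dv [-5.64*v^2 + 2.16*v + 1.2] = 2.16 - 11.28*v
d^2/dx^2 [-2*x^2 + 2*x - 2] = -4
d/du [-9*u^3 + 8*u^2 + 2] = u*(16 - 27*u)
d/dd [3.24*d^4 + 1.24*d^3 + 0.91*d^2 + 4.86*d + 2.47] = 12.96*d^3 + 3.72*d^2 + 1.82*d + 4.86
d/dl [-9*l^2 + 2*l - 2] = 2 - 18*l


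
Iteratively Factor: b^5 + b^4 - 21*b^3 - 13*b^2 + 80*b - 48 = (b + 4)*(b^4 - 3*b^3 - 9*b^2 + 23*b - 12) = (b - 1)*(b + 4)*(b^3 - 2*b^2 - 11*b + 12) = (b - 1)*(b + 3)*(b + 4)*(b^2 - 5*b + 4) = (b - 1)^2*(b + 3)*(b + 4)*(b - 4)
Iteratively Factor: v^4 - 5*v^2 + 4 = (v + 2)*(v^3 - 2*v^2 - v + 2) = (v + 1)*(v + 2)*(v^2 - 3*v + 2) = (v - 1)*(v + 1)*(v + 2)*(v - 2)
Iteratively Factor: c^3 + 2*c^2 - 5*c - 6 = (c - 2)*(c^2 + 4*c + 3) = (c - 2)*(c + 3)*(c + 1)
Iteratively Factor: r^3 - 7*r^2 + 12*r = (r - 4)*(r^2 - 3*r) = r*(r - 4)*(r - 3)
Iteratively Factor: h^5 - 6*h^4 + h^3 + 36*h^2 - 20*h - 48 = (h - 4)*(h^4 - 2*h^3 - 7*h^2 + 8*h + 12) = (h - 4)*(h + 2)*(h^3 - 4*h^2 + h + 6) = (h - 4)*(h + 1)*(h + 2)*(h^2 - 5*h + 6) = (h - 4)*(h - 3)*(h + 1)*(h + 2)*(h - 2)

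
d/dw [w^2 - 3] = 2*w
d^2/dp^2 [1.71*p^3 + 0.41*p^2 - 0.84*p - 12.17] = 10.26*p + 0.82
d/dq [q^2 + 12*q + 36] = 2*q + 12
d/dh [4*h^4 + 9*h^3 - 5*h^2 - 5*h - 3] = 16*h^3 + 27*h^2 - 10*h - 5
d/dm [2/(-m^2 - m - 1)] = 2*(2*m + 1)/(m^2 + m + 1)^2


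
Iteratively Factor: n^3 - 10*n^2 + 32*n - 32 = (n - 4)*(n^2 - 6*n + 8) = (n - 4)^2*(n - 2)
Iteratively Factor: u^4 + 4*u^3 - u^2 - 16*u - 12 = (u + 2)*(u^3 + 2*u^2 - 5*u - 6) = (u + 2)*(u + 3)*(u^2 - u - 2) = (u - 2)*(u + 2)*(u + 3)*(u + 1)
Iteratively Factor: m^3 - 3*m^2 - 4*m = (m)*(m^2 - 3*m - 4) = m*(m - 4)*(m + 1)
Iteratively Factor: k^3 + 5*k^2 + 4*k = (k + 4)*(k^2 + k) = (k + 1)*(k + 4)*(k)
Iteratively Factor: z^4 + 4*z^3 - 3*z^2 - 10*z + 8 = (z + 2)*(z^3 + 2*z^2 - 7*z + 4) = (z + 2)*(z + 4)*(z^2 - 2*z + 1) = (z - 1)*(z + 2)*(z + 4)*(z - 1)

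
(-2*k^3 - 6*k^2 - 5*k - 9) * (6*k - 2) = -12*k^4 - 32*k^3 - 18*k^2 - 44*k + 18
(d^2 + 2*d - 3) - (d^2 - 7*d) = 9*d - 3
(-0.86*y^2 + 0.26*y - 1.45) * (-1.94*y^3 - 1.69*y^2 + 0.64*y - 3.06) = 1.6684*y^5 + 0.949*y^4 + 1.8232*y^3 + 5.2485*y^2 - 1.7236*y + 4.437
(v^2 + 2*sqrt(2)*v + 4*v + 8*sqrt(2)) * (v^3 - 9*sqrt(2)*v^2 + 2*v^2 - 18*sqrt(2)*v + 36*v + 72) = v^5 - 7*sqrt(2)*v^4 + 6*v^4 - 42*sqrt(2)*v^3 + 8*v^3 + 16*sqrt(2)*v^2 + 432*sqrt(2)*v + 576*sqrt(2)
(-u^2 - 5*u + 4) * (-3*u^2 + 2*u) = 3*u^4 + 13*u^3 - 22*u^2 + 8*u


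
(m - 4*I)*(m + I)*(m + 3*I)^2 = m^4 + 3*I*m^3 + 13*m^2 + 51*I*m - 36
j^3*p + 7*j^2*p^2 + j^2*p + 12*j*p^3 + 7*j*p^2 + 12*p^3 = (j + 3*p)*(j + 4*p)*(j*p + p)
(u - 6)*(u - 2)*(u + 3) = u^3 - 5*u^2 - 12*u + 36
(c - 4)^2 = c^2 - 8*c + 16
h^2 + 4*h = h*(h + 4)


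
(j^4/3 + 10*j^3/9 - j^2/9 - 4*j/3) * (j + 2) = j^5/3 + 16*j^4/9 + 19*j^3/9 - 14*j^2/9 - 8*j/3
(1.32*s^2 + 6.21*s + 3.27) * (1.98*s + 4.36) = 2.6136*s^3 + 18.051*s^2 + 33.5502*s + 14.2572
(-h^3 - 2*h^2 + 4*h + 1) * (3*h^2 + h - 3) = -3*h^5 - 7*h^4 + 13*h^3 + 13*h^2 - 11*h - 3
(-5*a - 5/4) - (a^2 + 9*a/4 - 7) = -a^2 - 29*a/4 + 23/4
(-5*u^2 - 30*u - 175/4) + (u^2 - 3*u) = -4*u^2 - 33*u - 175/4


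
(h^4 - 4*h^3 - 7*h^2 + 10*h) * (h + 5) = h^5 + h^4 - 27*h^3 - 25*h^2 + 50*h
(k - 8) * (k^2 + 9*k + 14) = k^3 + k^2 - 58*k - 112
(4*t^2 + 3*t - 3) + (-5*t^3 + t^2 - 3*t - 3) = -5*t^3 + 5*t^2 - 6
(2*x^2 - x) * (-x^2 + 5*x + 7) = -2*x^4 + 11*x^3 + 9*x^2 - 7*x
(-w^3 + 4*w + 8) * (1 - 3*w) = 3*w^4 - w^3 - 12*w^2 - 20*w + 8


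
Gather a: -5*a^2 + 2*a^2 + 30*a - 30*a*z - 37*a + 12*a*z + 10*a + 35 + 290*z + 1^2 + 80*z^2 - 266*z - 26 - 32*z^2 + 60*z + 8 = -3*a^2 + a*(3 - 18*z) + 48*z^2 + 84*z + 18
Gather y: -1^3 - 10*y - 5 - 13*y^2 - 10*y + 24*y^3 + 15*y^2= 24*y^3 + 2*y^2 - 20*y - 6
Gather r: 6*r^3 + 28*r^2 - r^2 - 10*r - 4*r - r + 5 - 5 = 6*r^3 + 27*r^2 - 15*r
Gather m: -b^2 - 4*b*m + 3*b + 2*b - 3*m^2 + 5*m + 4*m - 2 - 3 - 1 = -b^2 + 5*b - 3*m^2 + m*(9 - 4*b) - 6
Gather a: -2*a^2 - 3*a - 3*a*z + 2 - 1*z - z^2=-2*a^2 + a*(-3*z - 3) - z^2 - z + 2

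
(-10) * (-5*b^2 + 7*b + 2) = 50*b^2 - 70*b - 20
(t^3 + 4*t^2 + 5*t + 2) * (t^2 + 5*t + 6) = t^5 + 9*t^4 + 31*t^3 + 51*t^2 + 40*t + 12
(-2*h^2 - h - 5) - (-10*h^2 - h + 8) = 8*h^2 - 13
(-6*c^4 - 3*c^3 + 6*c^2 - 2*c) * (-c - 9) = 6*c^5 + 57*c^4 + 21*c^3 - 52*c^2 + 18*c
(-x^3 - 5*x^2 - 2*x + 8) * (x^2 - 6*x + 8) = -x^5 + x^4 + 20*x^3 - 20*x^2 - 64*x + 64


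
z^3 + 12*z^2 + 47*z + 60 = (z + 3)*(z + 4)*(z + 5)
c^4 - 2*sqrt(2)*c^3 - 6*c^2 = c^2*(c - 3*sqrt(2))*(c + sqrt(2))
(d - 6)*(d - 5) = d^2 - 11*d + 30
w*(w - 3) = w^2 - 3*w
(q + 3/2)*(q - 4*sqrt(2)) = q^2 - 4*sqrt(2)*q + 3*q/2 - 6*sqrt(2)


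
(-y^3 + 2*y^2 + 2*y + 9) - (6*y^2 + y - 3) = -y^3 - 4*y^2 + y + 12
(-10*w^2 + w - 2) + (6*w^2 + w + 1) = -4*w^2 + 2*w - 1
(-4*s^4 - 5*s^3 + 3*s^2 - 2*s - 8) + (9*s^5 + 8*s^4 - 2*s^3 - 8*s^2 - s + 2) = 9*s^5 + 4*s^4 - 7*s^3 - 5*s^2 - 3*s - 6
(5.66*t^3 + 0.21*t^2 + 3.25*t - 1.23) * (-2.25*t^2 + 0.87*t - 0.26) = -12.735*t^5 + 4.4517*t^4 - 8.6014*t^3 + 5.5404*t^2 - 1.9151*t + 0.3198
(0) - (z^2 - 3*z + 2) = -z^2 + 3*z - 2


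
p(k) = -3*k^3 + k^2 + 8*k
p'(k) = -9*k^2 + 2*k + 8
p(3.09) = -54.24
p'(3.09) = -71.75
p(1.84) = -0.58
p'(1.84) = -18.79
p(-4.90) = 337.76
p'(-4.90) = -217.89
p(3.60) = -98.21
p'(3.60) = -101.44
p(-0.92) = -4.18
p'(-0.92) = -1.46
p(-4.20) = 206.30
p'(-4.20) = -159.16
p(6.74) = -819.20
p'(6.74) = -387.37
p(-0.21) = -1.61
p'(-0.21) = 7.18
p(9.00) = -2034.00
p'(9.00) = -703.00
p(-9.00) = 2196.00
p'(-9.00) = -739.00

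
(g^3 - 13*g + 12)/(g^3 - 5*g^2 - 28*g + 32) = (g - 3)/(g - 8)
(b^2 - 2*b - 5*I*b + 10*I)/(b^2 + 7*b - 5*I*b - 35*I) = (b - 2)/(b + 7)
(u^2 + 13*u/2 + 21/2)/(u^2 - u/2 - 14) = (u + 3)/(u - 4)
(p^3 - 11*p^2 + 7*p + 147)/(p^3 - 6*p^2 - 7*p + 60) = (p^2 - 14*p + 49)/(p^2 - 9*p + 20)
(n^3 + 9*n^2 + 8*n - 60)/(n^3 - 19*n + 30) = (n + 6)/(n - 3)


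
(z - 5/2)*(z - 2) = z^2 - 9*z/2 + 5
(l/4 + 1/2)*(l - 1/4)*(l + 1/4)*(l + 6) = l^4/4 + 2*l^3 + 191*l^2/64 - l/8 - 3/16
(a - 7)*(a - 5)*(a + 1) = a^3 - 11*a^2 + 23*a + 35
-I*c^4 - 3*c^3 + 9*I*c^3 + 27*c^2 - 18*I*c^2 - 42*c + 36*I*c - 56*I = (c - 7)*(c - 2)*(c - 4*I)*(-I*c + 1)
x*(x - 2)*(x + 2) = x^3 - 4*x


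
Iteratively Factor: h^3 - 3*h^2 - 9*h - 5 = (h - 5)*(h^2 + 2*h + 1) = (h - 5)*(h + 1)*(h + 1)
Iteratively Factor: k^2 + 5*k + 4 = (k + 1)*(k + 4)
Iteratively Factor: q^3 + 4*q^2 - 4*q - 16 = (q + 4)*(q^2 - 4) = (q + 2)*(q + 4)*(q - 2)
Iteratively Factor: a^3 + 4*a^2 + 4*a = (a + 2)*(a^2 + 2*a) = a*(a + 2)*(a + 2)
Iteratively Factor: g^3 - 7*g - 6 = (g + 2)*(g^2 - 2*g - 3) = (g + 1)*(g + 2)*(g - 3)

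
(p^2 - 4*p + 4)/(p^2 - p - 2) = (p - 2)/(p + 1)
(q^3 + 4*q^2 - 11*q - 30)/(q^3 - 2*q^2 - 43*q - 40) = (q^2 - q - 6)/(q^2 - 7*q - 8)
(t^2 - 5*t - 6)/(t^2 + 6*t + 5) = (t - 6)/(t + 5)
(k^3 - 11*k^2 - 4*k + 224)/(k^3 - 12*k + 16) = (k^2 - 15*k + 56)/(k^2 - 4*k + 4)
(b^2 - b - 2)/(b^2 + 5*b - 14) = (b + 1)/(b + 7)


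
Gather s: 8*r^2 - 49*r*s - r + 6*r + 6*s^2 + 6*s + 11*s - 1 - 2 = 8*r^2 + 5*r + 6*s^2 + s*(17 - 49*r) - 3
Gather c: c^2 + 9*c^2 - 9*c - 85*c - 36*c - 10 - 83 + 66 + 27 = 10*c^2 - 130*c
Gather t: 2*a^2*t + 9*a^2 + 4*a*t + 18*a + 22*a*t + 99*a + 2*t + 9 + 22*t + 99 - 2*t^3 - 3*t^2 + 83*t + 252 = 9*a^2 + 117*a - 2*t^3 - 3*t^2 + t*(2*a^2 + 26*a + 107) + 360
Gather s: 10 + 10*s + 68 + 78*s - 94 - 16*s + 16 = 72*s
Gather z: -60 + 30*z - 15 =30*z - 75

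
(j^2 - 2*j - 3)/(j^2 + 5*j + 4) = (j - 3)/(j + 4)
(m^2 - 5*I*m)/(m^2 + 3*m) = (m - 5*I)/(m + 3)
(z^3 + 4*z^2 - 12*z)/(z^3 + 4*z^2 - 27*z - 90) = z*(z - 2)/(z^2 - 2*z - 15)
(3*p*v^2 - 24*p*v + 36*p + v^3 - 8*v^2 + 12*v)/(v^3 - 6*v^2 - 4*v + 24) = (3*p + v)/(v + 2)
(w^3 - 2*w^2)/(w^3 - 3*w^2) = (w - 2)/(w - 3)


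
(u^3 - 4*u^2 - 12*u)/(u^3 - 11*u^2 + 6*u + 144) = u*(u + 2)/(u^2 - 5*u - 24)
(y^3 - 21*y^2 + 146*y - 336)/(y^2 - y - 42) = (y^2 - 14*y + 48)/(y + 6)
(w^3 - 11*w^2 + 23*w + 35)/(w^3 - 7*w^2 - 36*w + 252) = (w^2 - 4*w - 5)/(w^2 - 36)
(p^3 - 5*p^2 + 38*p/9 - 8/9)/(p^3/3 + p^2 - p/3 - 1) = (9*p^3 - 45*p^2 + 38*p - 8)/(3*(p^3 + 3*p^2 - p - 3))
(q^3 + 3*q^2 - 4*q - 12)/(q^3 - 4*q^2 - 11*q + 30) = (q + 2)/(q - 5)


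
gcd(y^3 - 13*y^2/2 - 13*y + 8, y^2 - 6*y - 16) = y^2 - 6*y - 16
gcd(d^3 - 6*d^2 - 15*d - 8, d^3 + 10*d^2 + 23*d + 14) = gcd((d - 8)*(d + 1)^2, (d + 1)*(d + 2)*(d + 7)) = d + 1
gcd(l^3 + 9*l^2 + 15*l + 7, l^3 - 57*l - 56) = l^2 + 8*l + 7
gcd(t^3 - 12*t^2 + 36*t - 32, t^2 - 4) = t - 2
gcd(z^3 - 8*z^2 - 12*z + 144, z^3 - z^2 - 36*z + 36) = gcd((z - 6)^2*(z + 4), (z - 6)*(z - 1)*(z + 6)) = z - 6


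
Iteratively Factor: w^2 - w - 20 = (w + 4)*(w - 5)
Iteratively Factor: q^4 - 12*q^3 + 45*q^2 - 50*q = (q - 2)*(q^3 - 10*q^2 + 25*q) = q*(q - 2)*(q^2 - 10*q + 25) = q*(q - 5)*(q - 2)*(q - 5)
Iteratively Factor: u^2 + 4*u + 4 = (u + 2)*(u + 2)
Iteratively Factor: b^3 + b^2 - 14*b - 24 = (b + 3)*(b^2 - 2*b - 8) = (b - 4)*(b + 3)*(b + 2)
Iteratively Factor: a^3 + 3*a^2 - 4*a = (a)*(a^2 + 3*a - 4) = a*(a + 4)*(a - 1)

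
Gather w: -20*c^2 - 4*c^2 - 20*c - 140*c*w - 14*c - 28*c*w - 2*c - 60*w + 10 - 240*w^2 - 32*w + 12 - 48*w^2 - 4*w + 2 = -24*c^2 - 36*c - 288*w^2 + w*(-168*c - 96) + 24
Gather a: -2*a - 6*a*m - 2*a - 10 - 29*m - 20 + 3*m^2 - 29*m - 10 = a*(-6*m - 4) + 3*m^2 - 58*m - 40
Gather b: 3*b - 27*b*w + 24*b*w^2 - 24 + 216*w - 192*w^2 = b*(24*w^2 - 27*w + 3) - 192*w^2 + 216*w - 24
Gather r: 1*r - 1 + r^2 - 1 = r^2 + r - 2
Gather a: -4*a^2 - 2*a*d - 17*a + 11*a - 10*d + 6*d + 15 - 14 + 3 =-4*a^2 + a*(-2*d - 6) - 4*d + 4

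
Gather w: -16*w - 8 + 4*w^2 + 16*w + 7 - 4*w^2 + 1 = 0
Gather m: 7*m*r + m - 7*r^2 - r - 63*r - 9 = m*(7*r + 1) - 7*r^2 - 64*r - 9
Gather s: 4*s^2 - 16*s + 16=4*s^2 - 16*s + 16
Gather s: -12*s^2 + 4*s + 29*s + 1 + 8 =-12*s^2 + 33*s + 9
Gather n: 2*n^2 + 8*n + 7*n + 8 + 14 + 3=2*n^2 + 15*n + 25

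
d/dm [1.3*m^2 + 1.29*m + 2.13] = 2.6*m + 1.29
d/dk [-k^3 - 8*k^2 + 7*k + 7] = -3*k^2 - 16*k + 7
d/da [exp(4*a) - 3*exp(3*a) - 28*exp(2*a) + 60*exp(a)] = (4*exp(3*a) - 9*exp(2*a) - 56*exp(a) + 60)*exp(a)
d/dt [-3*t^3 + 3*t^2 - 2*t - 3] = -9*t^2 + 6*t - 2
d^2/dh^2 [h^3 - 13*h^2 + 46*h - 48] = 6*h - 26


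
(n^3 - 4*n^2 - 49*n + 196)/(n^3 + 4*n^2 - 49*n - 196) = (n - 4)/(n + 4)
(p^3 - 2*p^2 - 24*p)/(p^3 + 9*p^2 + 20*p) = (p - 6)/(p + 5)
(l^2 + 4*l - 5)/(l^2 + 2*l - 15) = (l - 1)/(l - 3)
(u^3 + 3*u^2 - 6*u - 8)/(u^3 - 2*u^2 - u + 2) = (u + 4)/(u - 1)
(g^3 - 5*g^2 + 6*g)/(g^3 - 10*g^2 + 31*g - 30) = g/(g - 5)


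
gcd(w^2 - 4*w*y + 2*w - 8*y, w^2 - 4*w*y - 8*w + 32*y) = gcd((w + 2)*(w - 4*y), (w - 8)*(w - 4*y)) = -w + 4*y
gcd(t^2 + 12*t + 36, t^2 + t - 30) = t + 6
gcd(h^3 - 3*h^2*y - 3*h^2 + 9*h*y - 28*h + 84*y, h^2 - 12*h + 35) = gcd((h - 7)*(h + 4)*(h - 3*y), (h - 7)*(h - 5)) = h - 7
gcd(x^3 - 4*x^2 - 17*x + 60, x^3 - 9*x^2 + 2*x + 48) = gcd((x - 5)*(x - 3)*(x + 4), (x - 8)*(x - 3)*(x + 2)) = x - 3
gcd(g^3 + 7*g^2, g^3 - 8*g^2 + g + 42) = 1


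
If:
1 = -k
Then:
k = -1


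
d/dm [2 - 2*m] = -2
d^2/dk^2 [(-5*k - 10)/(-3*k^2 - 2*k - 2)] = 10*(4*(k + 2)*(3*k + 1)^2 - (9*k + 8)*(3*k^2 + 2*k + 2))/(3*k^2 + 2*k + 2)^3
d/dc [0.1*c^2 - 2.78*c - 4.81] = 0.2*c - 2.78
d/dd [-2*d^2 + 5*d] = 5 - 4*d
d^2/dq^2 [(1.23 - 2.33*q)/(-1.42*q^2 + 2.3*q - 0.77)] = ((14.2112 - 19.8516*q)*(1.42*q^2 - 2.3*q + 0.77) + (2.33*q - 1.23)*(2.84*q - 2.3)*(5.68*q - 4.6))/(1.42*q^2 - 2.3*q + 0.77)^3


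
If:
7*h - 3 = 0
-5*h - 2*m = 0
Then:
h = 3/7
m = -15/14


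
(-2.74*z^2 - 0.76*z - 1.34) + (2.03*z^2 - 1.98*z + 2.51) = -0.71*z^2 - 2.74*z + 1.17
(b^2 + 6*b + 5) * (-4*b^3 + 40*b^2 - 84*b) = -4*b^5 + 16*b^4 + 136*b^3 - 304*b^2 - 420*b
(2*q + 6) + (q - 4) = 3*q + 2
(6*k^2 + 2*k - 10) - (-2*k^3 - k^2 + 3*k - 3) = 2*k^3 + 7*k^2 - k - 7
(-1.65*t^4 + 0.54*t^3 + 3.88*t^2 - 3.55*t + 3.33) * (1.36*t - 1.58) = -2.244*t^5 + 3.3414*t^4 + 4.4236*t^3 - 10.9584*t^2 + 10.1378*t - 5.2614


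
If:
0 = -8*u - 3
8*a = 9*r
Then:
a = 9*r/8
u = -3/8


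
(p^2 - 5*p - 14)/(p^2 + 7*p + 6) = (p^2 - 5*p - 14)/(p^2 + 7*p + 6)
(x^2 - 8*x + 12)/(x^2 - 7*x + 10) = (x - 6)/(x - 5)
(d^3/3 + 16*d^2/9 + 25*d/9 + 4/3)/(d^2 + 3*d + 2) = (3*d^2 + 13*d + 12)/(9*(d + 2))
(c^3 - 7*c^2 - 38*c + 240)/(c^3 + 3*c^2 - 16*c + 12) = (c^2 - 13*c + 40)/(c^2 - 3*c + 2)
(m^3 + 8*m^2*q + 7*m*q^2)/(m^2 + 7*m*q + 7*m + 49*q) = m*(m + q)/(m + 7)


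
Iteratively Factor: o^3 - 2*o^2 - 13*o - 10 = (o - 5)*(o^2 + 3*o + 2) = (o - 5)*(o + 1)*(o + 2)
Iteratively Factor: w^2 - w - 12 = (w - 4)*(w + 3)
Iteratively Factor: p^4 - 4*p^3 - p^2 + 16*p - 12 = (p - 1)*(p^3 - 3*p^2 - 4*p + 12) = (p - 1)*(p + 2)*(p^2 - 5*p + 6) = (p - 3)*(p - 1)*(p + 2)*(p - 2)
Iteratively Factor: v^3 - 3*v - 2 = (v + 1)*(v^2 - v - 2) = (v - 2)*(v + 1)*(v + 1)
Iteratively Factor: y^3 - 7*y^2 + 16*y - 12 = (y - 2)*(y^2 - 5*y + 6) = (y - 3)*(y - 2)*(y - 2)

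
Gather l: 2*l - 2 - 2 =2*l - 4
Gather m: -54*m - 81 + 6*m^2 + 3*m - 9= 6*m^2 - 51*m - 90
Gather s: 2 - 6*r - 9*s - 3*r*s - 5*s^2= -6*r - 5*s^2 + s*(-3*r - 9) + 2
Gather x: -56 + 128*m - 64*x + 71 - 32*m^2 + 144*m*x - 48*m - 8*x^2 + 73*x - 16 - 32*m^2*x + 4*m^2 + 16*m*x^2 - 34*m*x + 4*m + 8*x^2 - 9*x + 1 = -28*m^2 + 16*m*x^2 + 84*m + x*(-32*m^2 + 110*m)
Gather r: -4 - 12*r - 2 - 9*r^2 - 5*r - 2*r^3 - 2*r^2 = -2*r^3 - 11*r^2 - 17*r - 6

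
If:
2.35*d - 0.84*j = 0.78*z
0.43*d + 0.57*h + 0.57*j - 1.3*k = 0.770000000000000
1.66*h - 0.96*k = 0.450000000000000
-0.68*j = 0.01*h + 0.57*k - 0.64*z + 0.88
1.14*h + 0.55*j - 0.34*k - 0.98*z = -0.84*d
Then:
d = -2.04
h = -1.40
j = -2.30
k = -2.89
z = -3.67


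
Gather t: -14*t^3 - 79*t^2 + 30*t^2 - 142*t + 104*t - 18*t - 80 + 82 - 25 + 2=-14*t^3 - 49*t^2 - 56*t - 21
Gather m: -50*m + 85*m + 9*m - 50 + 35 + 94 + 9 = 44*m + 88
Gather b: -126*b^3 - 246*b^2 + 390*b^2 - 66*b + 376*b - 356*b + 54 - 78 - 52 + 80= -126*b^3 + 144*b^2 - 46*b + 4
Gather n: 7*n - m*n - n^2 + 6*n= -n^2 + n*(13 - m)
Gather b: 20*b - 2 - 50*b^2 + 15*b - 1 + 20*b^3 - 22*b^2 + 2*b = 20*b^3 - 72*b^2 + 37*b - 3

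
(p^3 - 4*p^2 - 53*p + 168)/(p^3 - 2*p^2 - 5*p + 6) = (p^2 - p - 56)/(p^2 + p - 2)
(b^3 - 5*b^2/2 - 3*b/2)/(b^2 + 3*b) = (2*b^2 - 5*b - 3)/(2*(b + 3))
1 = 1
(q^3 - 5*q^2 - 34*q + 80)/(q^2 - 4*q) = (q^3 - 5*q^2 - 34*q + 80)/(q*(q - 4))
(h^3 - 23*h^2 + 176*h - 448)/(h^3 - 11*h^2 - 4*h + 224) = (h - 8)/(h + 4)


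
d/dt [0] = 0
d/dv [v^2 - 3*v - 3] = 2*v - 3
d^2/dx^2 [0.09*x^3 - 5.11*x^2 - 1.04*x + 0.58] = 0.54*x - 10.22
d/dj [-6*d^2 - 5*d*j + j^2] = -5*d + 2*j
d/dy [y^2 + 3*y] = 2*y + 3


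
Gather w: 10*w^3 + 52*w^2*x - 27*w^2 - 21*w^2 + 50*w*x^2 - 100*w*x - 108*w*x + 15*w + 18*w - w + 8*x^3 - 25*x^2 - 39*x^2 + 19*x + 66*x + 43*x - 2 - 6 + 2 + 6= 10*w^3 + w^2*(52*x - 48) + w*(50*x^2 - 208*x + 32) + 8*x^3 - 64*x^2 + 128*x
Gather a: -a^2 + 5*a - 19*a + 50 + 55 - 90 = -a^2 - 14*a + 15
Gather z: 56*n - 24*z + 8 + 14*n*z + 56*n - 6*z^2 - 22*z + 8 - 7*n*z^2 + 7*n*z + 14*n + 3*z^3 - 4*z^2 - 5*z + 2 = 126*n + 3*z^3 + z^2*(-7*n - 10) + z*(21*n - 51) + 18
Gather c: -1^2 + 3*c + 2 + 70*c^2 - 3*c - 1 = 70*c^2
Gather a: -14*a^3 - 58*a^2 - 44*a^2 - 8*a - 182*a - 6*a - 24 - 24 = -14*a^3 - 102*a^2 - 196*a - 48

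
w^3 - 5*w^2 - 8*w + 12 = (w - 6)*(w - 1)*(w + 2)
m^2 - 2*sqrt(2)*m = m*(m - 2*sqrt(2))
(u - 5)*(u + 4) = u^2 - u - 20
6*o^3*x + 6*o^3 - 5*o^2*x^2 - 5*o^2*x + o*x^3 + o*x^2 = (-3*o + x)*(-2*o + x)*(o*x + o)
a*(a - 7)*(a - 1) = a^3 - 8*a^2 + 7*a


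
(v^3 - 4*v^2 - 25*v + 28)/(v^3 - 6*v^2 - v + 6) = (v^2 - 3*v - 28)/(v^2 - 5*v - 6)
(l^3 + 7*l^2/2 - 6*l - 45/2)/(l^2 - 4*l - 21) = (2*l^2 + l - 15)/(2*(l - 7))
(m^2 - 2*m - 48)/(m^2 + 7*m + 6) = (m - 8)/(m + 1)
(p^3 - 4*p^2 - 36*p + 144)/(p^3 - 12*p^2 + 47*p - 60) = (p^2 - 36)/(p^2 - 8*p + 15)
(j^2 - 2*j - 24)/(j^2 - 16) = (j - 6)/(j - 4)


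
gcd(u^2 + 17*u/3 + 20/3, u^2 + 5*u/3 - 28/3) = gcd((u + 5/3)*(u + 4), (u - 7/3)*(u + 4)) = u + 4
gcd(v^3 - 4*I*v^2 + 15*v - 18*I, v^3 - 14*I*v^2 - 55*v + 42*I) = v^2 - 7*I*v - 6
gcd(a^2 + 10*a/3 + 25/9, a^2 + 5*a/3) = a + 5/3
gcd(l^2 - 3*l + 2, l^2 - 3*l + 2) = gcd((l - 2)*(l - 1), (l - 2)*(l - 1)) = l^2 - 3*l + 2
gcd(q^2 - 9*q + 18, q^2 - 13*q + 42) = q - 6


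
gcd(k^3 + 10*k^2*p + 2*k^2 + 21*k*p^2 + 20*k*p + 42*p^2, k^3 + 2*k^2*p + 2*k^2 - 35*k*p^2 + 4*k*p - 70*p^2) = k^2 + 7*k*p + 2*k + 14*p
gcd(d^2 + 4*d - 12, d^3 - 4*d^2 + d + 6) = d - 2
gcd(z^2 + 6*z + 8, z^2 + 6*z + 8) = z^2 + 6*z + 8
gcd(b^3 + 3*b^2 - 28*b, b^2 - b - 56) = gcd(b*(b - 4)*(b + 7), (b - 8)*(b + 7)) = b + 7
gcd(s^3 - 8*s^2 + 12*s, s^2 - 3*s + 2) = s - 2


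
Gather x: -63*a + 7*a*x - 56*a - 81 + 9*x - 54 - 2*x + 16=-119*a + x*(7*a + 7) - 119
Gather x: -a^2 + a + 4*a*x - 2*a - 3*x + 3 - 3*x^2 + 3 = -a^2 - a - 3*x^2 + x*(4*a - 3) + 6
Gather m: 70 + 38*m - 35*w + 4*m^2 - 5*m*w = 4*m^2 + m*(38 - 5*w) - 35*w + 70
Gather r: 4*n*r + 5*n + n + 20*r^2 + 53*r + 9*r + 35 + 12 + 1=6*n + 20*r^2 + r*(4*n + 62) + 48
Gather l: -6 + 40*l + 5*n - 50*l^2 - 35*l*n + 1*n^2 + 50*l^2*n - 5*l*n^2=l^2*(50*n - 50) + l*(-5*n^2 - 35*n + 40) + n^2 + 5*n - 6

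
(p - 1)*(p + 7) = p^2 + 6*p - 7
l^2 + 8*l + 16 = (l + 4)^2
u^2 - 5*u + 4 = (u - 4)*(u - 1)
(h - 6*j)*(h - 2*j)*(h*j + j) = h^3*j - 8*h^2*j^2 + h^2*j + 12*h*j^3 - 8*h*j^2 + 12*j^3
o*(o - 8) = o^2 - 8*o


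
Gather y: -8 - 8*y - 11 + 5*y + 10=-3*y - 9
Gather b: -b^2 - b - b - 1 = -b^2 - 2*b - 1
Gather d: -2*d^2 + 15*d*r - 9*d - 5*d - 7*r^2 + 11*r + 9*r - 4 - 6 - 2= -2*d^2 + d*(15*r - 14) - 7*r^2 + 20*r - 12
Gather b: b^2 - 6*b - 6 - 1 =b^2 - 6*b - 7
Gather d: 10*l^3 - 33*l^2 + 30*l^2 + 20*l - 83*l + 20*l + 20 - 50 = 10*l^3 - 3*l^2 - 43*l - 30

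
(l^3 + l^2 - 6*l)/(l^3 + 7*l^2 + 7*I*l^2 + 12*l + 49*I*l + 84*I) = l*(l - 2)/(l^2 + l*(4 + 7*I) + 28*I)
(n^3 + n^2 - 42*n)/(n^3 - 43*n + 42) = n/(n - 1)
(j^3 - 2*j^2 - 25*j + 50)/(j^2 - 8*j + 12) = (j^2 - 25)/(j - 6)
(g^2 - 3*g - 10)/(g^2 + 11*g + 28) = (g^2 - 3*g - 10)/(g^2 + 11*g + 28)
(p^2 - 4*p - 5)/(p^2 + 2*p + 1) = (p - 5)/(p + 1)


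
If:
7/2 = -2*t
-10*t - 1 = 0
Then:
No Solution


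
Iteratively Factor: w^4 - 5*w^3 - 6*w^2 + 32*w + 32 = (w + 2)*(w^3 - 7*w^2 + 8*w + 16) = (w - 4)*(w + 2)*(w^2 - 3*w - 4) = (w - 4)*(w + 1)*(w + 2)*(w - 4)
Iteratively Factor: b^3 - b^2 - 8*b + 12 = (b - 2)*(b^2 + b - 6) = (b - 2)*(b + 3)*(b - 2)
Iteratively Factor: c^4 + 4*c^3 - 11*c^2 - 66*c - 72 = (c + 2)*(c^3 + 2*c^2 - 15*c - 36) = (c + 2)*(c + 3)*(c^2 - c - 12) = (c + 2)*(c + 3)^2*(c - 4)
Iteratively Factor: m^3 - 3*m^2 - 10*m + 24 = (m + 3)*(m^2 - 6*m + 8) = (m - 2)*(m + 3)*(m - 4)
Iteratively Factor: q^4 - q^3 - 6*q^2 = (q - 3)*(q^3 + 2*q^2) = q*(q - 3)*(q^2 + 2*q) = q^2*(q - 3)*(q + 2)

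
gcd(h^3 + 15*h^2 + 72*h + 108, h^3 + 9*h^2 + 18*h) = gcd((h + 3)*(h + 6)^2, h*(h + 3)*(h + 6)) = h^2 + 9*h + 18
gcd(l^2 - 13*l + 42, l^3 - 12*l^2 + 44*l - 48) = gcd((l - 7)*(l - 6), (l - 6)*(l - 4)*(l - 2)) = l - 6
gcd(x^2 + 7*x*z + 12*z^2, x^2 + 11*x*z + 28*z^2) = x + 4*z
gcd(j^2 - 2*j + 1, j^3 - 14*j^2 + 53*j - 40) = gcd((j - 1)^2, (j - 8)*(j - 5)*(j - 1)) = j - 1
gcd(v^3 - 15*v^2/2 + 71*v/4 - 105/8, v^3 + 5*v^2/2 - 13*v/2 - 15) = v - 5/2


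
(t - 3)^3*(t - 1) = t^4 - 10*t^3 + 36*t^2 - 54*t + 27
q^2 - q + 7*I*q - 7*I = (q - 1)*(q + 7*I)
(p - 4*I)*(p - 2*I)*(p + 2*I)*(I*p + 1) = I*p^4 + 5*p^3 + 20*p - 16*I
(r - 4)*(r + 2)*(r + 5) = r^3 + 3*r^2 - 18*r - 40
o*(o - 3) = o^2 - 3*o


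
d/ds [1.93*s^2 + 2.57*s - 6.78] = 3.86*s + 2.57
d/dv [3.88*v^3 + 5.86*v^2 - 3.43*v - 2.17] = 11.64*v^2 + 11.72*v - 3.43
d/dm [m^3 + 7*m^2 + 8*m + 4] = 3*m^2 + 14*m + 8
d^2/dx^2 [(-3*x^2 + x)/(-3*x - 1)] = 12/(27*x^3 + 27*x^2 + 9*x + 1)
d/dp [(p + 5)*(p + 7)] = 2*p + 12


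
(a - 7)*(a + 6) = a^2 - a - 42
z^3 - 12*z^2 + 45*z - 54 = (z - 6)*(z - 3)^2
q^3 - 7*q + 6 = (q - 2)*(q - 1)*(q + 3)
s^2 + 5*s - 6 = (s - 1)*(s + 6)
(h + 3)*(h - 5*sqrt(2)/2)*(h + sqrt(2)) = h^3 - 3*sqrt(2)*h^2/2 + 3*h^2 - 9*sqrt(2)*h/2 - 5*h - 15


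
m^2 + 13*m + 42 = (m + 6)*(m + 7)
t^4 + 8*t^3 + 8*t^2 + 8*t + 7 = (t + 7)*(t - I)*(-I*t + 1)*(I*t + I)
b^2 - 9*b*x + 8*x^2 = (b - 8*x)*(b - x)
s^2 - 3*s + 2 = (s - 2)*(s - 1)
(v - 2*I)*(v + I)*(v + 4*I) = v^3 + 3*I*v^2 + 6*v + 8*I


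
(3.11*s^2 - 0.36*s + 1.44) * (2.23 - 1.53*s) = -4.7583*s^3 + 7.4861*s^2 - 3.006*s + 3.2112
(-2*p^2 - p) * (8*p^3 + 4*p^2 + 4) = -16*p^5 - 16*p^4 - 4*p^3 - 8*p^2 - 4*p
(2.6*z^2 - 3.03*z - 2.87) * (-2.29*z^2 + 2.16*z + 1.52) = -5.954*z^4 + 12.5547*z^3 + 3.9795*z^2 - 10.8048*z - 4.3624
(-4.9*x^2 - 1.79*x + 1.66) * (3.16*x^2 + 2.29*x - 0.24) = -15.484*x^4 - 16.8774*x^3 + 2.3225*x^2 + 4.231*x - 0.3984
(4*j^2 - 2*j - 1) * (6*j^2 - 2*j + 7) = 24*j^4 - 20*j^3 + 26*j^2 - 12*j - 7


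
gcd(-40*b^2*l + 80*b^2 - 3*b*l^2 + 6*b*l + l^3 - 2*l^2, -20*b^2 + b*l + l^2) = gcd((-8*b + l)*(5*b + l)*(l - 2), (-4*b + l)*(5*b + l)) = 5*b + l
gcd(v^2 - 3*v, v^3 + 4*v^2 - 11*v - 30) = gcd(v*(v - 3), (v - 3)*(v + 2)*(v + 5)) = v - 3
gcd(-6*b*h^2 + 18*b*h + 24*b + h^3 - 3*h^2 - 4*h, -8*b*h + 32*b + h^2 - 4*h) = h - 4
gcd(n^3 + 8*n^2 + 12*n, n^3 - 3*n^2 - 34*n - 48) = n + 2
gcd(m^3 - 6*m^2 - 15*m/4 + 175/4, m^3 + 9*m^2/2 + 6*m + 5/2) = m + 5/2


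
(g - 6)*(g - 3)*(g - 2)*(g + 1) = g^4 - 10*g^3 + 25*g^2 - 36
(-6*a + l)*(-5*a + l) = 30*a^2 - 11*a*l + l^2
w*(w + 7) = w^2 + 7*w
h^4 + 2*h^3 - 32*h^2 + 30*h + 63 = (h - 3)^2*(h + 1)*(h + 7)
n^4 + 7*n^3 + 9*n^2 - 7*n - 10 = (n - 1)*(n + 1)*(n + 2)*(n + 5)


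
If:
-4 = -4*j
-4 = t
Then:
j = 1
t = -4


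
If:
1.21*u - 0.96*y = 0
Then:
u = 0.793388429752066*y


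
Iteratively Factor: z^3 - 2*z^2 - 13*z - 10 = (z + 2)*(z^2 - 4*z - 5) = (z - 5)*(z + 2)*(z + 1)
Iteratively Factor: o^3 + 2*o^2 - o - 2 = (o + 1)*(o^2 + o - 2) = (o - 1)*(o + 1)*(o + 2)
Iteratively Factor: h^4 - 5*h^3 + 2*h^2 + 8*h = (h + 1)*(h^3 - 6*h^2 + 8*h) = (h - 2)*(h + 1)*(h^2 - 4*h) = (h - 4)*(h - 2)*(h + 1)*(h)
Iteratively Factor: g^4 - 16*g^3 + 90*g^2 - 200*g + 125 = (g - 5)*(g^3 - 11*g^2 + 35*g - 25) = (g - 5)^2*(g^2 - 6*g + 5) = (g - 5)^2*(g - 1)*(g - 5)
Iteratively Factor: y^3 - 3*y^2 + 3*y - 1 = (y - 1)*(y^2 - 2*y + 1) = (y - 1)^2*(y - 1)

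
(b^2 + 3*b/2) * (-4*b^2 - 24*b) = -4*b^4 - 30*b^3 - 36*b^2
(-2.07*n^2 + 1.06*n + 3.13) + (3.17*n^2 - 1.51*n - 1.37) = 1.1*n^2 - 0.45*n + 1.76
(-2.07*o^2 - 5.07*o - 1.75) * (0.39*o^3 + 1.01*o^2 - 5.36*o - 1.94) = -0.8073*o^5 - 4.068*o^4 + 5.292*o^3 + 29.4235*o^2 + 19.2158*o + 3.395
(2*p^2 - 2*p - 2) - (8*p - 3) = 2*p^2 - 10*p + 1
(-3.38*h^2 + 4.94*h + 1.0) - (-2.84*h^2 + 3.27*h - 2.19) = -0.54*h^2 + 1.67*h + 3.19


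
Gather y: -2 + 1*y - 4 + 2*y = 3*y - 6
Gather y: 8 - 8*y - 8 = -8*y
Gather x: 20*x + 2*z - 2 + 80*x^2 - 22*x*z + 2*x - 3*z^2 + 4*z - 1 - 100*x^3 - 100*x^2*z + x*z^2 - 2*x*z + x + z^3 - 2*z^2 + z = -100*x^3 + x^2*(80 - 100*z) + x*(z^2 - 24*z + 23) + z^3 - 5*z^2 + 7*z - 3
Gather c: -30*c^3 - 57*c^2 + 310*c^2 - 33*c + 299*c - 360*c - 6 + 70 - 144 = -30*c^3 + 253*c^2 - 94*c - 80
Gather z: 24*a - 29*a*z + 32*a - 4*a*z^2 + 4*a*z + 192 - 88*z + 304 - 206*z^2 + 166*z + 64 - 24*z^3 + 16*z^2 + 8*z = 56*a - 24*z^3 + z^2*(-4*a - 190) + z*(86 - 25*a) + 560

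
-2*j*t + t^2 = t*(-2*j + t)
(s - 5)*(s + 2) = s^2 - 3*s - 10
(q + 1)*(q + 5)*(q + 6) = q^3 + 12*q^2 + 41*q + 30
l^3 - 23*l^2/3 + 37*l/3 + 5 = (l - 5)*(l - 3)*(l + 1/3)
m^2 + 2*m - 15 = (m - 3)*(m + 5)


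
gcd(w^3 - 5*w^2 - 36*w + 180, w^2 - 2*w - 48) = w + 6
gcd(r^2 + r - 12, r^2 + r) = 1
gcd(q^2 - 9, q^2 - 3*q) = q - 3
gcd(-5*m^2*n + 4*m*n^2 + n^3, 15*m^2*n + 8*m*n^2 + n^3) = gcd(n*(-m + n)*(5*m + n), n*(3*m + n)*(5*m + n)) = 5*m*n + n^2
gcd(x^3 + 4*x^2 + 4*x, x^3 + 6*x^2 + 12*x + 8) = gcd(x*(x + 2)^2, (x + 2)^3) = x^2 + 4*x + 4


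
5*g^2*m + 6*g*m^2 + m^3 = m*(g + m)*(5*g + m)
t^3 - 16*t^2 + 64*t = t*(t - 8)^2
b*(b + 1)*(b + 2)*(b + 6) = b^4 + 9*b^3 + 20*b^2 + 12*b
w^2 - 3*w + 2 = (w - 2)*(w - 1)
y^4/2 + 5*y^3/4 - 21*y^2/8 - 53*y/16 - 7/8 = (y/2 + 1/4)*(y - 2)*(y + 1/2)*(y + 7/2)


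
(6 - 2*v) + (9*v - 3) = 7*v + 3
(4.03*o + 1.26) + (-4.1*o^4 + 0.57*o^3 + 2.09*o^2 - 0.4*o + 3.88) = -4.1*o^4 + 0.57*o^3 + 2.09*o^2 + 3.63*o + 5.14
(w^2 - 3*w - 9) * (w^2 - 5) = w^4 - 3*w^3 - 14*w^2 + 15*w + 45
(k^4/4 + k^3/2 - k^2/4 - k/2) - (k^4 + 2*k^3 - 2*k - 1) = -3*k^4/4 - 3*k^3/2 - k^2/4 + 3*k/2 + 1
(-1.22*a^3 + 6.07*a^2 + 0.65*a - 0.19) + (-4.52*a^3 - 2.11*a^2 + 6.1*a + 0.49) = -5.74*a^3 + 3.96*a^2 + 6.75*a + 0.3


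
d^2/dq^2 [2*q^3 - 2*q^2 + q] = 12*q - 4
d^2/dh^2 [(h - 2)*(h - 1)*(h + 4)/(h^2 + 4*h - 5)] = 14/(h^3 + 15*h^2 + 75*h + 125)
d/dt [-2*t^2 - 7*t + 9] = -4*t - 7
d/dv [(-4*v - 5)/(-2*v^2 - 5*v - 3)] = (-8*v^2 - 20*v - 13)/(4*v^4 + 20*v^3 + 37*v^2 + 30*v + 9)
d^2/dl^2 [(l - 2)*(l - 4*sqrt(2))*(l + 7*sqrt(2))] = 6*l - 4 + 6*sqrt(2)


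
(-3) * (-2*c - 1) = 6*c + 3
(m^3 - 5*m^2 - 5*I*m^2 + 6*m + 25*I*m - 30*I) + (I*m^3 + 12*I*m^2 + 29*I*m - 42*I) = m^3 + I*m^3 - 5*m^2 + 7*I*m^2 + 6*m + 54*I*m - 72*I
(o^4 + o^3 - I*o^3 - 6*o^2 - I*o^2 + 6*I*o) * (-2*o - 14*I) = -2*o^5 - 2*o^4 - 12*I*o^4 - 2*o^3 - 12*I*o^3 - 14*o^2 + 72*I*o^2 + 84*o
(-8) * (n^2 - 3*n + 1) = -8*n^2 + 24*n - 8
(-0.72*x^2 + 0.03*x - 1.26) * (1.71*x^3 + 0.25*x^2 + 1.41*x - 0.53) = -1.2312*x^5 - 0.1287*x^4 - 3.1623*x^3 + 0.1089*x^2 - 1.7925*x + 0.6678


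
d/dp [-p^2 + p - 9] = 1 - 2*p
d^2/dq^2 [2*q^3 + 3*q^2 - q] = 12*q + 6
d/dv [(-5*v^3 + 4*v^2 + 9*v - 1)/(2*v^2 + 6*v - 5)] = (-10*v^4 - 60*v^3 + 81*v^2 - 36*v - 39)/(4*v^4 + 24*v^3 + 16*v^2 - 60*v + 25)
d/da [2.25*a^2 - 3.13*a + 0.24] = 4.5*a - 3.13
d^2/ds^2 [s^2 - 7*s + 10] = 2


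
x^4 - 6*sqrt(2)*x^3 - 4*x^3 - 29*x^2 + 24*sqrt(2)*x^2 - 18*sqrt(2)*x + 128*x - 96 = (x - 3)*(x - 1)*(x - 8*sqrt(2))*(x + 2*sqrt(2))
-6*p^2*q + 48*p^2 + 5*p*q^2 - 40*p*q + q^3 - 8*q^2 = (-p + q)*(6*p + q)*(q - 8)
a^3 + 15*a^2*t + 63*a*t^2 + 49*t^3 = (a + t)*(a + 7*t)^2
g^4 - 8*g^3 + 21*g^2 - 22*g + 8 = (g - 4)*(g - 2)*(g - 1)^2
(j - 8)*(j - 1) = j^2 - 9*j + 8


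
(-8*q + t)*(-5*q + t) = 40*q^2 - 13*q*t + t^2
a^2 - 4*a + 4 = (a - 2)^2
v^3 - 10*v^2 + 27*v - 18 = (v - 6)*(v - 3)*(v - 1)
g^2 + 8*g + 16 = (g + 4)^2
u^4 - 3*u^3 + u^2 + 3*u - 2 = (u - 2)*(u - 1)^2*(u + 1)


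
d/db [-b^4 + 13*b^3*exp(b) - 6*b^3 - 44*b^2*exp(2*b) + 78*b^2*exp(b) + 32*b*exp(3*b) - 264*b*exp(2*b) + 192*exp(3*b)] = 13*b^3*exp(b) - 4*b^3 - 88*b^2*exp(2*b) + 117*b^2*exp(b) - 18*b^2 + 96*b*exp(3*b) - 616*b*exp(2*b) + 156*b*exp(b) + 608*exp(3*b) - 264*exp(2*b)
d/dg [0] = 0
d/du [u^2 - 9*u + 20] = 2*u - 9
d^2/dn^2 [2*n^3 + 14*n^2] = 12*n + 28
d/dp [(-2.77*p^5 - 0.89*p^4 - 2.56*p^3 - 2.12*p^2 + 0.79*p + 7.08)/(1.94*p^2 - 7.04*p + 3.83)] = (-16.1214*p^6 + 74.55*p^5 - 39.2151*p^4 + 22.41*p^3 - 16.0222*p^2 - 43.7096*p + 52.8689)/(3.7636*p^4 - 27.3152*p^3 + 64.422*p^2 - 53.9264*p + 14.6689)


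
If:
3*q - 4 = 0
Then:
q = 4/3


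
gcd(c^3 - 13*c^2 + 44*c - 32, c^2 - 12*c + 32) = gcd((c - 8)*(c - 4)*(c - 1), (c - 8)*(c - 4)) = c^2 - 12*c + 32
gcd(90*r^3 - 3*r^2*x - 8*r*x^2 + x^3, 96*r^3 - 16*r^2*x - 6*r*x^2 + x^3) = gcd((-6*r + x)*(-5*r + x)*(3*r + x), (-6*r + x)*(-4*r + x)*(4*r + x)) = -6*r + x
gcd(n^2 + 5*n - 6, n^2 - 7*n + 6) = n - 1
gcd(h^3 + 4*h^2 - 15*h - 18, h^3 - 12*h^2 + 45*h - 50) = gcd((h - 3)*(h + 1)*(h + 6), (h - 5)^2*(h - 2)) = 1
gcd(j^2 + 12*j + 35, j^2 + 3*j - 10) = j + 5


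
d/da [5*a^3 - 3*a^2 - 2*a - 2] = 15*a^2 - 6*a - 2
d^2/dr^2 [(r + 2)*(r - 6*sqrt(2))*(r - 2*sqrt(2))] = 6*r - 16*sqrt(2) + 4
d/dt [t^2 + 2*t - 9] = 2*t + 2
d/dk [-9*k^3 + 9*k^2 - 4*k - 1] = -27*k^2 + 18*k - 4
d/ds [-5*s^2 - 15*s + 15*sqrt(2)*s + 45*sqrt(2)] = -10*s - 15 + 15*sqrt(2)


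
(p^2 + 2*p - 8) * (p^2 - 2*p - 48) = p^4 - 60*p^2 - 80*p + 384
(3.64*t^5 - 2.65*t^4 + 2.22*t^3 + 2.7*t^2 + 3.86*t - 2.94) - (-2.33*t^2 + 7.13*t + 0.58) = 3.64*t^5 - 2.65*t^4 + 2.22*t^3 + 5.03*t^2 - 3.27*t - 3.52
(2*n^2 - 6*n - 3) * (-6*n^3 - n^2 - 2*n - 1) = -12*n^5 + 34*n^4 + 20*n^3 + 13*n^2 + 12*n + 3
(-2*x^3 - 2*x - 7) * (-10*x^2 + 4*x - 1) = 20*x^5 - 8*x^4 + 22*x^3 + 62*x^2 - 26*x + 7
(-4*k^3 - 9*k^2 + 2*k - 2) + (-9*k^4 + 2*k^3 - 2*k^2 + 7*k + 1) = -9*k^4 - 2*k^3 - 11*k^2 + 9*k - 1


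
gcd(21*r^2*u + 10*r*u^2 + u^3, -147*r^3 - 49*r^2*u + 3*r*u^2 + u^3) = 21*r^2 + 10*r*u + u^2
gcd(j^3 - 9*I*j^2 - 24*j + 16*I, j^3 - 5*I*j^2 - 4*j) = j^2 - 5*I*j - 4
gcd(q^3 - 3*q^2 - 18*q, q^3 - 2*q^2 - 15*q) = q^2 + 3*q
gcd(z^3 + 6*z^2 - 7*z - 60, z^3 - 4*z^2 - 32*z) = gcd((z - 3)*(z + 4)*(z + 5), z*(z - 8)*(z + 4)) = z + 4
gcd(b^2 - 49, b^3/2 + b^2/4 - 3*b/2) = 1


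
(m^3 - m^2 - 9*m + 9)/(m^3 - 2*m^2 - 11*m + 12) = (m - 3)/(m - 4)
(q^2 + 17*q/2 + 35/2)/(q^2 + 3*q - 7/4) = 2*(q + 5)/(2*q - 1)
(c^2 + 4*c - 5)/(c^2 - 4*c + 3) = (c + 5)/(c - 3)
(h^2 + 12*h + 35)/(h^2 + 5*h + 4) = (h^2 + 12*h + 35)/(h^2 + 5*h + 4)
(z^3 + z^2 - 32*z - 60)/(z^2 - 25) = (z^2 - 4*z - 12)/(z - 5)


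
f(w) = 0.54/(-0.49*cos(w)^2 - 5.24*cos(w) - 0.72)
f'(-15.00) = 0.18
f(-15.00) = 0.18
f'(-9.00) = 0.07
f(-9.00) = 0.15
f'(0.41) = -0.04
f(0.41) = -0.09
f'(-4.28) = -1.23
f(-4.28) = 0.39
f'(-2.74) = 0.07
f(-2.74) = 0.15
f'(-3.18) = -0.01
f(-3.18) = 0.13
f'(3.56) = 0.07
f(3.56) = 0.15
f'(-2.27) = 0.32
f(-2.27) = 0.22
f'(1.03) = -0.21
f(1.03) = -0.15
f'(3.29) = 0.02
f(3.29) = 0.14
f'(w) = 0.54*(-0.98*sin(w)*cos(w) - 5.24*sin(w))/(-0.49*cos(w)^2 - 5.24*cos(w) - 0.72)^2 = -(0.5292*cos(w) + 2.8296)*sin(w)/(0.49*cos(w)^2 + 5.24*cos(w) + 0.72)^2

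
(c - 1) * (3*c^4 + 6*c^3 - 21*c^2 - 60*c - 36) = 3*c^5 + 3*c^4 - 27*c^3 - 39*c^2 + 24*c + 36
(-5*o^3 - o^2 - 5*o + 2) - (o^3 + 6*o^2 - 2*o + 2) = -6*o^3 - 7*o^2 - 3*o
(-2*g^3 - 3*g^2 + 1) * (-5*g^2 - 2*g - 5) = 10*g^5 + 19*g^4 + 16*g^3 + 10*g^2 - 2*g - 5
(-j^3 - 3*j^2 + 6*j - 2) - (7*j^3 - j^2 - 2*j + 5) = -8*j^3 - 2*j^2 + 8*j - 7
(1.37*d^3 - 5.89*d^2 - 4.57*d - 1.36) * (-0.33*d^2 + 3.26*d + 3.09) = -0.4521*d^5 + 6.4099*d^4 - 13.46*d^3 - 32.6495*d^2 - 18.5549*d - 4.2024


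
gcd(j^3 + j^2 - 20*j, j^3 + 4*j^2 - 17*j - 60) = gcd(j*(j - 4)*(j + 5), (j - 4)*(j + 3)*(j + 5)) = j^2 + j - 20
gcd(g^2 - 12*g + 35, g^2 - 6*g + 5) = g - 5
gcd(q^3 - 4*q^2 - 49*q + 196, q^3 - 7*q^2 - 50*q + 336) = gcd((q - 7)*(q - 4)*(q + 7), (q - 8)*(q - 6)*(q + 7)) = q + 7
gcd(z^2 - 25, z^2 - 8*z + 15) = z - 5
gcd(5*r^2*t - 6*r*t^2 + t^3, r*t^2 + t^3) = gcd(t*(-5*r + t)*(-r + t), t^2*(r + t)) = t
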